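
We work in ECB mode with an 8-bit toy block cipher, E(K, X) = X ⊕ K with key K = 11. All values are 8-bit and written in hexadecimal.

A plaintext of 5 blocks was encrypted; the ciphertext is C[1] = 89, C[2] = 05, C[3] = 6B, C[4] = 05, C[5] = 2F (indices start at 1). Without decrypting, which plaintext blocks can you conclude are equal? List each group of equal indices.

ECB encrypts each block independently with the same key, so equal ciphertext blocks imply equal plaintext blocks.
C[2] = C[4] = 05, so P[2] = P[4].

P[2] = P[4]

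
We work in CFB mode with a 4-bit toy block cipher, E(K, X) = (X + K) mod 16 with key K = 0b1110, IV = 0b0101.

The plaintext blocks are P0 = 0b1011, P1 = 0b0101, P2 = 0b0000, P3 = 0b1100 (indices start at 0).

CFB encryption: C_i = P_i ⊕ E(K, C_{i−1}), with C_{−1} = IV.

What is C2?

C2 = 0b0001

C0: E(K, 0b0101) = 0b0011; 0b1011 ⊕ 0b0011 = 0b1000.
C1: E(K, 0b1000) = 0b0110; 0b0101 ⊕ 0b0110 = 0b0011.
C2: E(K, 0b0011) = 0b0001; 0b0000 ⊕ 0b0001 = 0b0001.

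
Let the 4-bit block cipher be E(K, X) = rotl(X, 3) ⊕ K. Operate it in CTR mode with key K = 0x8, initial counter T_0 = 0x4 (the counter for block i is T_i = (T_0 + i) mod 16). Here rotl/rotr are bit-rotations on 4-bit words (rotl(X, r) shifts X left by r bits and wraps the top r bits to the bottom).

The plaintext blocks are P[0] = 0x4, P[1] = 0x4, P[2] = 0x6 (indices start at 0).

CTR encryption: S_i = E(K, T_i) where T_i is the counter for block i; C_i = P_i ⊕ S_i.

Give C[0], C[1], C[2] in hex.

C[0]: T = 0x4, S = E(K, T) = 0xA; 0x4 ⊕ 0xA = 0xE.
C[1]: T = 0x5, S = E(K, T) = 0x2; 0x4 ⊕ 0x2 = 0x6.
C[2]: T = 0x6, S = E(K, T) = 0xB; 0x6 ⊕ 0xB = 0xD.

C[0] = 0xE, C[1] = 0x6, C[2] = 0xD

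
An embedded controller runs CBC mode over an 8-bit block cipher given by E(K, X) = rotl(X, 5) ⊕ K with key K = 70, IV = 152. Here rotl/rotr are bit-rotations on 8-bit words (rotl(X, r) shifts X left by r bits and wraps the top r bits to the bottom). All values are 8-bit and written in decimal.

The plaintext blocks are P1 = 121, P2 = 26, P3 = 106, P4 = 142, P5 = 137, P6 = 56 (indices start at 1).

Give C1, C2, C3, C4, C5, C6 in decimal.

C1 = 122, C2 = 74, C3 = 66, C4 = 223, C5 = 140, C6 = 208

CBC encryption: C_i = E(K, P_i ⊕ C_{i−1}), with C_{0} = IV.
C1: P1 ⊕ 152 = 225; E(K, 225) = 122.
C2: P2 ⊕ 122 = 96; E(K, 96) = 74.
C3: P3 ⊕ 74 = 32; E(K, 32) = 66.
C4: P4 ⊕ 66 = 204; E(K, 204) = 223.
C5: P5 ⊕ 223 = 86; E(K, 86) = 140.
C6: P6 ⊕ 140 = 180; E(K, 180) = 208.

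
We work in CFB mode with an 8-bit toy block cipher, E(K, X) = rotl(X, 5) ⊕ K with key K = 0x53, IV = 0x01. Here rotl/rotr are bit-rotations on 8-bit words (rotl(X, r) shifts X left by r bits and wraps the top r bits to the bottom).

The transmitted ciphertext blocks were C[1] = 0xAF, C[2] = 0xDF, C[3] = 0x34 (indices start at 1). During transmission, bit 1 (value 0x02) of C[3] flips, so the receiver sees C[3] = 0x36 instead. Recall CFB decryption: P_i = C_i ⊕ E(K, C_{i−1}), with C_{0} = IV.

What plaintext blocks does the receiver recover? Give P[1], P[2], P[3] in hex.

P[1] = 0xDC, P[2] = 0x79, P[3] = 0x9E

Only C[3] changed, to 0x36. In CFB, a change in C_i flips the same bit in P_i and garbles P_{i+1}. Decrypting the received ciphertext:
P[1]: E(K, 0x01) = 0x73; 0xAF ⊕ 0x73 = 0xDC.
P[2]: E(K, 0xAF) = 0xA6; 0xDF ⊕ 0xA6 = 0x79.
P[3]: E(K, 0xDF) = 0xA8; 0x36 ⊕ 0xA8 = 0x9E.
Blocks that differ from the original plaintext: P[3].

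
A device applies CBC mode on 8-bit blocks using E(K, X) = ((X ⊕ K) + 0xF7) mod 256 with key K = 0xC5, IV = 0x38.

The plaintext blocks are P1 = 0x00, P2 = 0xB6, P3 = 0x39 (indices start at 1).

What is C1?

C1 = 0xF4

CBC encryption: C_i = E(K, P_i ⊕ C_{i−1}), with C_{0} = IV.
C1: P1 ⊕ 0x38 = 0x38; E(K, 0x38) = 0xF4.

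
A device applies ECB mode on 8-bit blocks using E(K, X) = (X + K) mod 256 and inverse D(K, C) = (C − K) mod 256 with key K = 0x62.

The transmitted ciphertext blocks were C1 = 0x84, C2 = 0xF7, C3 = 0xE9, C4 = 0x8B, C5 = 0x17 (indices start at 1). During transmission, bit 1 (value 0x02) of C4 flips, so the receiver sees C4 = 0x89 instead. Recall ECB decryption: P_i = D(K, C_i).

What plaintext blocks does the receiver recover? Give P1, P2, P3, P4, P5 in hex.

Only C4 changed, to 0x89. In ECB, a change in C_i affects only P_i. Decrypting the received ciphertext:
P1: D(K, 0x84) = 0x22.
P2: D(K, 0xF7) = 0x95.
P3: D(K, 0xE9) = 0x87.
P4: D(K, 0x89) = 0x27.
P5: D(K, 0x17) = 0xB5.
Blocks that differ from the original plaintext: P4.

P1 = 0x22, P2 = 0x95, P3 = 0x87, P4 = 0x27, P5 = 0xB5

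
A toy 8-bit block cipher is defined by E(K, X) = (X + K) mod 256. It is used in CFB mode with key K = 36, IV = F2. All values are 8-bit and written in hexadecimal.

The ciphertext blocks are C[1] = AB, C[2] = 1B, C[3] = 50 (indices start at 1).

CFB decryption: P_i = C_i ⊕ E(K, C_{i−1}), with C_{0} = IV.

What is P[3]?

P[3]: E(K, 1B) = 51; 50 ⊕ 51 = 01.

P[3] = 01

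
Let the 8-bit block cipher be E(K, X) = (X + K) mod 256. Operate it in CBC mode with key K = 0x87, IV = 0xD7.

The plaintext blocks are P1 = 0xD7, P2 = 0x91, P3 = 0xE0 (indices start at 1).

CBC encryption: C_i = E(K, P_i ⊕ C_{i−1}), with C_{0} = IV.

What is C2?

C2 = 0x9D

C1: P1 ⊕ 0xD7 = 0x00; E(K, 0x00) = 0x87.
C2: P2 ⊕ 0x87 = 0x16; E(K, 0x16) = 0x9D.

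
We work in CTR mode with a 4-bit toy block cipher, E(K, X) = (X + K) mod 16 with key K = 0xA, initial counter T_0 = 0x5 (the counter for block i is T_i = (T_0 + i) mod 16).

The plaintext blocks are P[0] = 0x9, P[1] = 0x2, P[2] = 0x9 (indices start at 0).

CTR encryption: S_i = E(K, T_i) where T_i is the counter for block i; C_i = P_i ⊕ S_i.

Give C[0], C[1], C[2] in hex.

C[0] = 0x6, C[1] = 0x2, C[2] = 0x8

C[0]: T = 0x5, S = E(K, T) = 0xF; 0x9 ⊕ 0xF = 0x6.
C[1]: T = 0x6, S = E(K, T) = 0x0; 0x2 ⊕ 0x0 = 0x2.
C[2]: T = 0x7, S = E(K, T) = 0x1; 0x9 ⊕ 0x1 = 0x8.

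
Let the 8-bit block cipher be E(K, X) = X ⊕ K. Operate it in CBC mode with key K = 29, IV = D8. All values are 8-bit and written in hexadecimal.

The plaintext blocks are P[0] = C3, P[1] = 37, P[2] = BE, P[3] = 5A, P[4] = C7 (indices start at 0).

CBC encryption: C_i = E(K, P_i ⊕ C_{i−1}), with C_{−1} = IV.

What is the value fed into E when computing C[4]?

C[0]: P[0] ⊕ D8 = 1B; E(K, 1B) = 32.
C[1]: P[1] ⊕ 32 = 05; E(K, 05) = 2C.
C[2]: P[2] ⊕ 2C = 92; E(K, 92) = BB.
C[3]: P[3] ⊕ BB = E1; E(K, E1) = C8.
C[4]: P[4] ⊕ C8 = 0F; E(K, 0F) = 26.
So the input to E for block [4] is 0F.

0F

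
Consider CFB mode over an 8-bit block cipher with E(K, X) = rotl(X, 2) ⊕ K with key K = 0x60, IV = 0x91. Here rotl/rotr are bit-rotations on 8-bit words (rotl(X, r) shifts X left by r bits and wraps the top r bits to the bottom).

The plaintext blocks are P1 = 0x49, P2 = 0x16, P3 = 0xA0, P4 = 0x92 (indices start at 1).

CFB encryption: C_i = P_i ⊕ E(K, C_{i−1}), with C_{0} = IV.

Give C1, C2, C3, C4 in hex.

C1: E(K, 0x91) = 0x26; 0x49 ⊕ 0x26 = 0x6F.
C2: E(K, 0x6F) = 0xDD; 0x16 ⊕ 0xDD = 0xCB.
C3: E(K, 0xCB) = 0x4F; 0xA0 ⊕ 0x4F = 0xEF.
C4: E(K, 0xEF) = 0xDF; 0x92 ⊕ 0xDF = 0x4D.

C1 = 0x6F, C2 = 0xCB, C3 = 0xEF, C4 = 0x4D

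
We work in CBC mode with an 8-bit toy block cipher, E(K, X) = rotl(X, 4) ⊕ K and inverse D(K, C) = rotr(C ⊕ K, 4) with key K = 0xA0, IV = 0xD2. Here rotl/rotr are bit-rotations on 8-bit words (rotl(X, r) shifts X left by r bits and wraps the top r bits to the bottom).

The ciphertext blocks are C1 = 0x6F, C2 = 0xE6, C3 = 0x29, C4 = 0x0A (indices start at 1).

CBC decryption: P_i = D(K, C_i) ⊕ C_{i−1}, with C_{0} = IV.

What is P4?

P4: D(K, 0x0A) = 0xAA; 0xAA ⊕ 0x29 = 0x83.

P4 = 0x83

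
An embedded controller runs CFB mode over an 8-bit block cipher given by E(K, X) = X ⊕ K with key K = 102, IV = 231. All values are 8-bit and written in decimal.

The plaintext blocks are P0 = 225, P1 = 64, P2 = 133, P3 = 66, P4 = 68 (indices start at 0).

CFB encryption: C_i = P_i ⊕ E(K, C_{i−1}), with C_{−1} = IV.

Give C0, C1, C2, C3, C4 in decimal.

C0: E(K, 231) = 129; 225 ⊕ 129 = 96.
C1: E(K, 96) = 6; 64 ⊕ 6 = 70.
C2: E(K, 70) = 32; 133 ⊕ 32 = 165.
C3: E(K, 165) = 195; 66 ⊕ 195 = 129.
C4: E(K, 129) = 231; 68 ⊕ 231 = 163.

C0 = 96, C1 = 70, C2 = 165, C3 = 129, C4 = 163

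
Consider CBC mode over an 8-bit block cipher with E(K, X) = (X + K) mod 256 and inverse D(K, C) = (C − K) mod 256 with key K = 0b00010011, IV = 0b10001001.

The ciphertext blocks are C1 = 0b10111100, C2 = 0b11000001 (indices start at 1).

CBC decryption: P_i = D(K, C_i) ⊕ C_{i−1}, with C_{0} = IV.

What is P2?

P2 = 0b00010010

P2: D(K, 0b11000001) = 0b10101110; 0b10101110 ⊕ 0b10111100 = 0b00010010.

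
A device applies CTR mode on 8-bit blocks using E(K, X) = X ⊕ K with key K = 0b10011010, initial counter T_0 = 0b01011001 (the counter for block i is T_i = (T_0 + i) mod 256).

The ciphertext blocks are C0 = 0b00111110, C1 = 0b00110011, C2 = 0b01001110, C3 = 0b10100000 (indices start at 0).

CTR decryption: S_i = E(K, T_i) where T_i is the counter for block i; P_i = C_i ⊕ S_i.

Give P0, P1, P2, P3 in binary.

P0 = 0b11111101, P1 = 0b11110011, P2 = 0b10001111, P3 = 0b01100110

P0: T = 0b01011001, S = E(K, T) = 0b11000011; 0b00111110 ⊕ 0b11000011 = 0b11111101.
P1: T = 0b01011010, S = E(K, T) = 0b11000000; 0b00110011 ⊕ 0b11000000 = 0b11110011.
P2: T = 0b01011011, S = E(K, T) = 0b11000001; 0b01001110 ⊕ 0b11000001 = 0b10001111.
P3: T = 0b01011100, S = E(K, T) = 0b11000110; 0b10100000 ⊕ 0b11000110 = 0b01100110.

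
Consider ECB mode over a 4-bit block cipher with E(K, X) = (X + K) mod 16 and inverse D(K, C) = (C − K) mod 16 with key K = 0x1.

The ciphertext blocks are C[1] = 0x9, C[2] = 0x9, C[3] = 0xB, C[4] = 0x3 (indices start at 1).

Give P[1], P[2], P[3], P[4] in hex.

ECB decryption: P_i = D(K, C_i).
P[1]: D(K, 0x9) = 0x8.
P[2]: D(K, 0x9) = 0x8.
P[3]: D(K, 0xB) = 0xA.
P[4]: D(K, 0x3) = 0x2.

P[1] = 0x8, P[2] = 0x8, P[3] = 0xA, P[4] = 0x2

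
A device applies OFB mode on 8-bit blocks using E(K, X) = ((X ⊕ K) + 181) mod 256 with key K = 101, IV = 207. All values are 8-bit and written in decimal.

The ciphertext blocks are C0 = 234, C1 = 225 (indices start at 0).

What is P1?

P1 = 14

OFB decryption: S_i = E(K, S_{i−1}) with S_{−1} = IV; P_i = C_i ⊕ S_i.
P0: S = E(K, 207) = 95; 234 ⊕ 95 = 181.
P1: S = E(K, 95) = 239; 225 ⊕ 239 = 14.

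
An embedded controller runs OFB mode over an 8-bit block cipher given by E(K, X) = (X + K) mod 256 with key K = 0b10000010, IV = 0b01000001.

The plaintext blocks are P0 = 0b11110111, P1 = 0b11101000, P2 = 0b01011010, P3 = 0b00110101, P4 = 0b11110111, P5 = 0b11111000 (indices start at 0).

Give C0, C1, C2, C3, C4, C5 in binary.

C0 = 0b00110100, C1 = 0b10101101, C2 = 0b10011101, C3 = 0b01111100, C4 = 0b00111100, C5 = 0b10110101

OFB encryption: S_i = E(K, S_{i−1}) with S_{−1} = IV; C_i = P_i ⊕ S_i.
C0: S = E(K, 0b01000001) = 0b11000011; 0b11110111 ⊕ 0b11000011 = 0b00110100.
C1: S = E(K, 0b11000011) = 0b01000101; 0b11101000 ⊕ 0b01000101 = 0b10101101.
C2: S = E(K, 0b01000101) = 0b11000111; 0b01011010 ⊕ 0b11000111 = 0b10011101.
C3: S = E(K, 0b11000111) = 0b01001001; 0b00110101 ⊕ 0b01001001 = 0b01111100.
C4: S = E(K, 0b01001001) = 0b11001011; 0b11110111 ⊕ 0b11001011 = 0b00111100.
C5: S = E(K, 0b11001011) = 0b01001101; 0b11111000 ⊕ 0b01001101 = 0b10110101.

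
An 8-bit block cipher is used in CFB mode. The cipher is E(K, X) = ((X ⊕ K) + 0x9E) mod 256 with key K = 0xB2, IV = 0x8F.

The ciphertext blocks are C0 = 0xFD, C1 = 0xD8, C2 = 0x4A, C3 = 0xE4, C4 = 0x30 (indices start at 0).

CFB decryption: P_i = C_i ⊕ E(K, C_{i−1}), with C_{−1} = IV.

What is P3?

P3 = 0x72

P3: E(K, 0x4A) = 0x96; 0xE4 ⊕ 0x96 = 0x72.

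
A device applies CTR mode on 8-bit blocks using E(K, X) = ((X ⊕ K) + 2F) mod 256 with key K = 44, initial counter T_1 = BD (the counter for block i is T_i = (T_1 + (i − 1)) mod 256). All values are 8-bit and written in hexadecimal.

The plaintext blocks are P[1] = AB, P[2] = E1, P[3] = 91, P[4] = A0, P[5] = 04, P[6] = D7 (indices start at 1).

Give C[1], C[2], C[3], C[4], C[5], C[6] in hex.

CTR encryption: S_i = E(K, T_i) where T_i is the counter for block i; C_i = P_i ⊕ S_i.
C[1]: T = BD, S = E(K, T) = 28; AB ⊕ 28 = 83.
C[2]: T = BE, S = E(K, T) = 29; E1 ⊕ 29 = C8.
C[3]: T = BF, S = E(K, T) = 2A; 91 ⊕ 2A = BB.
C[4]: T = C0, S = E(K, T) = B3; A0 ⊕ B3 = 13.
C[5]: T = C1, S = E(K, T) = B4; 04 ⊕ B4 = B0.
C[6]: T = C2, S = E(K, T) = B5; D7 ⊕ B5 = 62.

C[1] = 83, C[2] = C8, C[3] = BB, C[4] = 13, C[5] = B0, C[6] = 62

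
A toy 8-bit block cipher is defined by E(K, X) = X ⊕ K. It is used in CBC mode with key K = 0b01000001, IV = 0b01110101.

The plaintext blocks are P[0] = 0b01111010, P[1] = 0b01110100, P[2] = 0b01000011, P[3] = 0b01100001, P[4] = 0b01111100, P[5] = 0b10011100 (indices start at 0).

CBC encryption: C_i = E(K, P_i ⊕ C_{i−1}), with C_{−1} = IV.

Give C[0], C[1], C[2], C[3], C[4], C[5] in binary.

C[0] = 0b01001110, C[1] = 0b01111011, C[2] = 0b01111001, C[3] = 0b01011001, C[4] = 0b01100100, C[5] = 0b10111001

C[0]: P[0] ⊕ 0b01110101 = 0b00001111; E(K, 0b00001111) = 0b01001110.
C[1]: P[1] ⊕ 0b01001110 = 0b00111010; E(K, 0b00111010) = 0b01111011.
C[2]: P[2] ⊕ 0b01111011 = 0b00111000; E(K, 0b00111000) = 0b01111001.
C[3]: P[3] ⊕ 0b01111001 = 0b00011000; E(K, 0b00011000) = 0b01011001.
C[4]: P[4] ⊕ 0b01011001 = 0b00100101; E(K, 0b00100101) = 0b01100100.
C[5]: P[5] ⊕ 0b01100100 = 0b11111000; E(K, 0b11111000) = 0b10111001.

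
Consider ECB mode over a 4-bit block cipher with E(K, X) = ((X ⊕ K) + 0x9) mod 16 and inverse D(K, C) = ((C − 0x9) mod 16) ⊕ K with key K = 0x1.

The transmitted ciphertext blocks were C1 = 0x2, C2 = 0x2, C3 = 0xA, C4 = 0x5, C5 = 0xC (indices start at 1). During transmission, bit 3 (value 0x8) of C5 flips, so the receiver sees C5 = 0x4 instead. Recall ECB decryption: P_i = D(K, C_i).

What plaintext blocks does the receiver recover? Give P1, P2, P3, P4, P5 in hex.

P1 = 0x8, P2 = 0x8, P3 = 0x0, P4 = 0xD, P5 = 0xA

Only C5 changed, to 0x4. In ECB, a change in C_i affects only P_i. Decrypting the received ciphertext:
P1: D(K, 0x2) = 0x8.
P2: D(K, 0x2) = 0x8.
P3: D(K, 0xA) = 0x0.
P4: D(K, 0x5) = 0xD.
P5: D(K, 0x4) = 0xA.
Blocks that differ from the original plaintext: P5.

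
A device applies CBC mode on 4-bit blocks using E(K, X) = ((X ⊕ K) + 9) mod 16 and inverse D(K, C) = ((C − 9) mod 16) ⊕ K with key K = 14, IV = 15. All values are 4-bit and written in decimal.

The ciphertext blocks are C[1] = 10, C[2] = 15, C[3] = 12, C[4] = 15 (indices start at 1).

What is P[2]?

CBC decryption: P_i = D(K, C_i) ⊕ C_{i−1}, with C_{0} = IV.
P[2]: D(K, 15) = 8; 8 ⊕ 10 = 2.

P[2] = 2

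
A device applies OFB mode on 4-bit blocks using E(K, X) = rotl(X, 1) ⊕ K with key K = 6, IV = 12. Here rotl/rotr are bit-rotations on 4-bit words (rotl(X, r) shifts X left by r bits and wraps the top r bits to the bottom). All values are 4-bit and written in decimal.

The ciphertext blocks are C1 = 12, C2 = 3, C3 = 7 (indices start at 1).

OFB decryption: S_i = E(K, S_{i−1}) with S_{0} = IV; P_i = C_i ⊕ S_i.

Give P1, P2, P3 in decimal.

P1: S = E(K, 12) = 15; 12 ⊕ 15 = 3.
P2: S = E(K, 15) = 9; 3 ⊕ 9 = 10.
P3: S = E(K, 9) = 5; 7 ⊕ 5 = 2.

P1 = 3, P2 = 10, P3 = 2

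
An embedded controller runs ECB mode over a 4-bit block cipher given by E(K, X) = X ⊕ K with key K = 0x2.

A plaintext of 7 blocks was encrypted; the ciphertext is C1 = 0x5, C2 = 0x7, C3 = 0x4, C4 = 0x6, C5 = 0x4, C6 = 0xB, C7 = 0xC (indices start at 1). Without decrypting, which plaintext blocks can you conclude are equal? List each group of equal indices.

P3 = P5

ECB encrypts each block independently with the same key, so equal ciphertext blocks imply equal plaintext blocks.
C3 = C5 = 0x4, so P3 = P5.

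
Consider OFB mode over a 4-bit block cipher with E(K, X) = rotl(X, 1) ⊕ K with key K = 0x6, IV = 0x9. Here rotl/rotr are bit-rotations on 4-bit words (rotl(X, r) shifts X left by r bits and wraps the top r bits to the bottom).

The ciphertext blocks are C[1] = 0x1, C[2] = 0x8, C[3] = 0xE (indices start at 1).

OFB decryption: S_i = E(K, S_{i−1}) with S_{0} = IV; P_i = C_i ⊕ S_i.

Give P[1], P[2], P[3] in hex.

P[1] = 0x4, P[2] = 0x4, P[3] = 0x1

P[1]: S = E(K, 0x9) = 0x5; 0x1 ⊕ 0x5 = 0x4.
P[2]: S = E(K, 0x5) = 0xC; 0x8 ⊕ 0xC = 0x4.
P[3]: S = E(K, 0xC) = 0xF; 0xE ⊕ 0xF = 0x1.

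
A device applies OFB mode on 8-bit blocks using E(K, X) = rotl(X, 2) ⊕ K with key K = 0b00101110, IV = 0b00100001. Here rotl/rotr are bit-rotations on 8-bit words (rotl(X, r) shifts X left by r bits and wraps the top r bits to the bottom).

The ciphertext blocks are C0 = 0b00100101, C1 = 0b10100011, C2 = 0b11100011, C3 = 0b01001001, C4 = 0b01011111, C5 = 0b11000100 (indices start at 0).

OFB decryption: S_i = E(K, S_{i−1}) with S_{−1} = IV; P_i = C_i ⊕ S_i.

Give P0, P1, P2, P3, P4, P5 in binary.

P0 = 0b10001111, P1 = 0b00100111, P2 = 0b11011111, P3 = 0b10010111, P4 = 0b00001010, P5 = 0b10111111

P0: S = E(K, 0b00100001) = 0b10101010; 0b00100101 ⊕ 0b10101010 = 0b10001111.
P1: S = E(K, 0b10101010) = 0b10000100; 0b10100011 ⊕ 0b10000100 = 0b00100111.
P2: S = E(K, 0b10000100) = 0b00111100; 0b11100011 ⊕ 0b00111100 = 0b11011111.
P3: S = E(K, 0b00111100) = 0b11011110; 0b01001001 ⊕ 0b11011110 = 0b10010111.
P4: S = E(K, 0b11011110) = 0b01010101; 0b01011111 ⊕ 0b01010101 = 0b00001010.
P5: S = E(K, 0b01010101) = 0b01111011; 0b11000100 ⊕ 0b01111011 = 0b10111111.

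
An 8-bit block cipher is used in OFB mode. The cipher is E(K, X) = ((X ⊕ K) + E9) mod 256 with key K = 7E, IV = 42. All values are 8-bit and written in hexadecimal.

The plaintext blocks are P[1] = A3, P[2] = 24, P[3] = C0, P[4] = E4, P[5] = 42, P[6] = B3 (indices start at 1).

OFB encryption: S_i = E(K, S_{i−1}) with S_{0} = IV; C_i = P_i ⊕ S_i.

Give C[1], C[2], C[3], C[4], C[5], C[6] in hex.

C[1]: S = E(K, 42) = 25; A3 ⊕ 25 = 86.
C[2]: S = E(K, 25) = 44; 24 ⊕ 44 = 60.
C[3]: S = E(K, 44) = 23; C0 ⊕ 23 = E3.
C[4]: S = E(K, 23) = 46; E4 ⊕ 46 = A2.
C[5]: S = E(K, 46) = 21; 42 ⊕ 21 = 63.
C[6]: S = E(K, 21) = 48; B3 ⊕ 48 = FB.

C[1] = 86, C[2] = 60, C[3] = E3, C[4] = A2, C[5] = 63, C[6] = FB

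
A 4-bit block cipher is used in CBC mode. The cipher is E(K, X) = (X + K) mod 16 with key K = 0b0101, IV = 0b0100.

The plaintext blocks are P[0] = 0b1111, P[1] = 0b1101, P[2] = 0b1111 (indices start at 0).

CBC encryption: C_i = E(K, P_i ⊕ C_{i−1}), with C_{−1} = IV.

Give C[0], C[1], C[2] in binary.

C[0] = 0b0000, C[1] = 0b0010, C[2] = 0b0010

C[0]: P[0] ⊕ 0b0100 = 0b1011; E(K, 0b1011) = 0b0000.
C[1]: P[1] ⊕ 0b0000 = 0b1101; E(K, 0b1101) = 0b0010.
C[2]: P[2] ⊕ 0b0010 = 0b1101; E(K, 0b1101) = 0b0010.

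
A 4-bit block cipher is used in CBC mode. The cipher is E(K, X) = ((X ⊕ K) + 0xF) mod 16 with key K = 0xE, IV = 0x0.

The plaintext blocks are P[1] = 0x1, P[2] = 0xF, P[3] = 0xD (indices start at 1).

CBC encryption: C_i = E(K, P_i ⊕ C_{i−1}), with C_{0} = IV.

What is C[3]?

C[3] = 0xC

C[1]: P[1] ⊕ 0x0 = 0x1; E(K, 0x1) = 0xE.
C[2]: P[2] ⊕ 0xE = 0x1; E(K, 0x1) = 0xE.
C[3]: P[3] ⊕ 0xE = 0x3; E(K, 0x3) = 0xC.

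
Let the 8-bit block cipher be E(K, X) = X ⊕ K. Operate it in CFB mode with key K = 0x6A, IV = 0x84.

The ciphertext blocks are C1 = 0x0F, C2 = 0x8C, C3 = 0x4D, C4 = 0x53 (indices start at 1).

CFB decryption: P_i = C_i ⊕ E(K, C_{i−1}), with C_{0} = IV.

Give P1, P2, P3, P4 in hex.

P1: E(K, 0x84) = 0xEE; 0x0F ⊕ 0xEE = 0xE1.
P2: E(K, 0x0F) = 0x65; 0x8C ⊕ 0x65 = 0xE9.
P3: E(K, 0x8C) = 0xE6; 0x4D ⊕ 0xE6 = 0xAB.
P4: E(K, 0x4D) = 0x27; 0x53 ⊕ 0x27 = 0x74.

P1 = 0xE1, P2 = 0xE9, P3 = 0xAB, P4 = 0x74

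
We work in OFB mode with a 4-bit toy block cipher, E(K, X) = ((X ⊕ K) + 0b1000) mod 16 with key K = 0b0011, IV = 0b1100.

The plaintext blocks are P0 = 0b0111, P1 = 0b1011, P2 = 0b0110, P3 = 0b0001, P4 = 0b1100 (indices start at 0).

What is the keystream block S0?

OFB encryption: S_i = E(K, S_{i−1}) with S_{−1} = IV; C_i = P_i ⊕ S_i.
C0: S = E(K, 0b1100) = 0b0111; 0b0111 ⊕ 0b0111 = 0b0000.
So S0 = 0b0111.

0b0111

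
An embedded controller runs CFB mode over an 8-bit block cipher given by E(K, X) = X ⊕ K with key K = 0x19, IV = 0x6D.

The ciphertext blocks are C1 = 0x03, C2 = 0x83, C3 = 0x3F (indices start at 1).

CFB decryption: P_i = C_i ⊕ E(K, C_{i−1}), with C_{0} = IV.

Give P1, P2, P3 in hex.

P1: E(K, 0x6D) = 0x74; 0x03 ⊕ 0x74 = 0x77.
P2: E(K, 0x03) = 0x1A; 0x83 ⊕ 0x1A = 0x99.
P3: E(K, 0x83) = 0x9A; 0x3F ⊕ 0x9A = 0xA5.

P1 = 0x77, P2 = 0x99, P3 = 0xA5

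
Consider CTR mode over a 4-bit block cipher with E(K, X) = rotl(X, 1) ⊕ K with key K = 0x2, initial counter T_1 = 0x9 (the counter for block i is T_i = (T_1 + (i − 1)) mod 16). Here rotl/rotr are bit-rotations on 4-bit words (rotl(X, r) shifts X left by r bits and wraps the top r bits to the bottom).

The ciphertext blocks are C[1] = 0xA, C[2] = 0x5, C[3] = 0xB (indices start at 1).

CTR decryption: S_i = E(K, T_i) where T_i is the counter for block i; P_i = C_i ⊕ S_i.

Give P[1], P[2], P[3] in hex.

P[1] = 0xB, P[2] = 0x2, P[3] = 0xE

P[1]: T = 0x9, S = E(K, T) = 0x1; 0xA ⊕ 0x1 = 0xB.
P[2]: T = 0xA, S = E(K, T) = 0x7; 0x5 ⊕ 0x7 = 0x2.
P[3]: T = 0xB, S = E(K, T) = 0x5; 0xB ⊕ 0x5 = 0xE.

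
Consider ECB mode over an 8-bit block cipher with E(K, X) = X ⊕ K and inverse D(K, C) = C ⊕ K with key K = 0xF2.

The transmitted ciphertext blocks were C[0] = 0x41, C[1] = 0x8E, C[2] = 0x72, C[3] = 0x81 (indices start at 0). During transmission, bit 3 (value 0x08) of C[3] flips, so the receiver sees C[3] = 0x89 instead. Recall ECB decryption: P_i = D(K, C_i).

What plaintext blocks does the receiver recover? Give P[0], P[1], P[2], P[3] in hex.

P[0] = 0xB3, P[1] = 0x7C, P[2] = 0x80, P[3] = 0x7B

Only C[3] changed, to 0x89. In ECB, a change in C_i affects only P_i. Decrypting the received ciphertext:
P[0]: D(K, 0x41) = 0xB3.
P[1]: D(K, 0x8E) = 0x7C.
P[2]: D(K, 0x72) = 0x80.
P[3]: D(K, 0x89) = 0x7B.
Blocks that differ from the original plaintext: P[3].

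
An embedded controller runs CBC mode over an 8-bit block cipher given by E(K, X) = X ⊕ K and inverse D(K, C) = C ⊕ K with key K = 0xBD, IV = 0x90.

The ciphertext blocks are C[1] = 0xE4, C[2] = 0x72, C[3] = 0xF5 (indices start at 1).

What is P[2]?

P[2] = 0x2B

CBC decryption: P_i = D(K, C_i) ⊕ C_{i−1}, with C_{0} = IV.
P[2]: D(K, 0x72) = 0xCF; 0xCF ⊕ 0xE4 = 0x2B.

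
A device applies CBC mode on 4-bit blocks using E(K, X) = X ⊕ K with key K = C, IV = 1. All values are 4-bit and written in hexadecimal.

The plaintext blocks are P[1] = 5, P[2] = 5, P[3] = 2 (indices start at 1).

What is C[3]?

CBC encryption: C_i = E(K, P_i ⊕ C_{i−1}), with C_{0} = IV.
C[1]: P[1] ⊕ 1 = 4; E(K, 4) = 8.
C[2]: P[2] ⊕ 8 = D; E(K, D) = 1.
C[3]: P[3] ⊕ 1 = 3; E(K, 3) = F.

C[3] = F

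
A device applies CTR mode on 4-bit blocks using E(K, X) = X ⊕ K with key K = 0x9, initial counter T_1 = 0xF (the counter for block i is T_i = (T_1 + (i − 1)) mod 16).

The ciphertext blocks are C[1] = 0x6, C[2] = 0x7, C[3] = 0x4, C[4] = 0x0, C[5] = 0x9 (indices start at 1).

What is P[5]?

CTR decryption: S_i = E(K, T_i) where T_i is the counter for block i; P_i = C_i ⊕ S_i.
P[5]: T = 0x3, S = E(K, T) = 0xA; 0x9 ⊕ 0xA = 0x3.

P[5] = 0x3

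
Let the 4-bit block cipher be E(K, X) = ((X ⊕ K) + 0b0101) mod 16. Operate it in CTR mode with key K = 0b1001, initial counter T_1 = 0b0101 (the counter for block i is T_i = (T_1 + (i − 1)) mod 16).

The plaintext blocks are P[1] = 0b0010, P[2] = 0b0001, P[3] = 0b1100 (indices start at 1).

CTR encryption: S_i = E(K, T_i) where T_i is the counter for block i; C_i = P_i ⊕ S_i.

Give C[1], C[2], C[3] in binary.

C[1] = 0b0011, C[2] = 0b0101, C[3] = 0b1111

C[1]: T = 0b0101, S = E(K, T) = 0b0001; 0b0010 ⊕ 0b0001 = 0b0011.
C[2]: T = 0b0110, S = E(K, T) = 0b0100; 0b0001 ⊕ 0b0100 = 0b0101.
C[3]: T = 0b0111, S = E(K, T) = 0b0011; 0b1100 ⊕ 0b0011 = 0b1111.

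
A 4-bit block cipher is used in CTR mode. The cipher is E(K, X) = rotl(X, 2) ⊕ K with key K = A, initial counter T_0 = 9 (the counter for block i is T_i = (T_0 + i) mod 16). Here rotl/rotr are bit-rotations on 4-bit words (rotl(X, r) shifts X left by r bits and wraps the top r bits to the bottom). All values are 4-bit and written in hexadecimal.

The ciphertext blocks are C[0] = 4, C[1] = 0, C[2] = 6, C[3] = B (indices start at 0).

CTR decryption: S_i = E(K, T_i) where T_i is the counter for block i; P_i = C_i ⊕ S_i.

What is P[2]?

P[2]: T = B, S = E(K, T) = 4; 6 ⊕ 4 = 2.

P[2] = 2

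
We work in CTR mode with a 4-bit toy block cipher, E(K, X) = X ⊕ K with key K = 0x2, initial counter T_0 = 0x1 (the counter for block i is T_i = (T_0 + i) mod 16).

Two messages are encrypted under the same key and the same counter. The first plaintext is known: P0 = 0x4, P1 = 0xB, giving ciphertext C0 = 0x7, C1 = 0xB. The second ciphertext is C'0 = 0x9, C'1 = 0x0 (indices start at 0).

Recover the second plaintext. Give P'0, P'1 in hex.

P'0 = 0xA, P'1 = 0x0

In CTR with a reused counter, both messages share the same keystream S_i, so C_i ⊕ C'_i = P_i ⊕ P'_i and thus P'_i = P_i ⊕ C_i ⊕ C'_i.
P'0: 0x4 ⊕ 0x7 ⊕ 0x9 = 0xA.
P'1: 0xB ⊕ 0xB ⊕ 0x0 = 0x0.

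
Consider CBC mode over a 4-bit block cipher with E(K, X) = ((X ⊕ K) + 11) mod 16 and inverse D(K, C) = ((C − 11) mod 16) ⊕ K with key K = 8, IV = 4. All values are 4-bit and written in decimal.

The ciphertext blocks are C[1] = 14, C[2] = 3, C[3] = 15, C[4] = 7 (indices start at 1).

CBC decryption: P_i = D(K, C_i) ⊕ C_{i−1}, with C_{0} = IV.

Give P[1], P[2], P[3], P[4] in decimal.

P[1] = 15, P[2] = 14, P[3] = 15, P[4] = 11

P[1]: D(K, 14) = 11; 11 ⊕ 4 = 15.
P[2]: D(K, 3) = 0; 0 ⊕ 14 = 14.
P[3]: D(K, 15) = 12; 12 ⊕ 3 = 15.
P[4]: D(K, 7) = 4; 4 ⊕ 15 = 11.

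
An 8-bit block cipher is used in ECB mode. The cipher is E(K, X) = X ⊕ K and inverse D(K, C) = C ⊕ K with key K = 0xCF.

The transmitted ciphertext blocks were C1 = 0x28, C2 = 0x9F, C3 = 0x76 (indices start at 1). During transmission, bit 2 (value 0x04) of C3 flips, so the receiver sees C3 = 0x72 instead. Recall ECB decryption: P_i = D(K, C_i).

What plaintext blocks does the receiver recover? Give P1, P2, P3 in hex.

Only C3 changed, to 0x72. In ECB, a change in C_i affects only P_i. Decrypting the received ciphertext:
P1: D(K, 0x28) = 0xE7.
P2: D(K, 0x9F) = 0x50.
P3: D(K, 0x72) = 0xBD.
Blocks that differ from the original plaintext: P3.

P1 = 0xE7, P2 = 0x50, P3 = 0xBD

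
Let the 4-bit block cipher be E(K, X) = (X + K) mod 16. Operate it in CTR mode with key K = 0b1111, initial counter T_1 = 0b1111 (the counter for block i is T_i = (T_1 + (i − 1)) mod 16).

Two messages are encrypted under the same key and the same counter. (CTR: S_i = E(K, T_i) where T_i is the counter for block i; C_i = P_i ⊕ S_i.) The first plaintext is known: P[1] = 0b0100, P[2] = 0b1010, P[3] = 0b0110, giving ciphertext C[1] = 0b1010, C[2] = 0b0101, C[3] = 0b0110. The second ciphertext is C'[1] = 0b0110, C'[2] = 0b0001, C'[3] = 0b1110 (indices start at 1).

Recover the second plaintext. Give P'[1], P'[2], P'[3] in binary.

P'[1] = 0b1000, P'[2] = 0b1110, P'[3] = 0b1110

In CTR with a reused counter, both messages share the same keystream S_i, so C_i ⊕ C'_i = P_i ⊕ P'_i and thus P'_i = P_i ⊕ C_i ⊕ C'_i.
P'[1]: 0b0100 ⊕ 0b1010 ⊕ 0b0110 = 0b1000.
P'[2]: 0b1010 ⊕ 0b0101 ⊕ 0b0001 = 0b1110.
P'[3]: 0b0110 ⊕ 0b0110 ⊕ 0b1110 = 0b1110.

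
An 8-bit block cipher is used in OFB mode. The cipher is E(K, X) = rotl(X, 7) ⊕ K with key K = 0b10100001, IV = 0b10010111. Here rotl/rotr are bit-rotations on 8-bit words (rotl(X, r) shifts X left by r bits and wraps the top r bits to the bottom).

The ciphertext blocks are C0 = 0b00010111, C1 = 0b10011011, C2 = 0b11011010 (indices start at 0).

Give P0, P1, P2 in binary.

OFB decryption: S_i = E(K, S_{i−1}) with S_{−1} = IV; P_i = C_i ⊕ S_i.
P0: S = E(K, 0b10010111) = 0b01101010; 0b00010111 ⊕ 0b01101010 = 0b01111101.
P1: S = E(K, 0b01101010) = 0b10010100; 0b10011011 ⊕ 0b10010100 = 0b00001111.
P2: S = E(K, 0b10010100) = 0b11101011; 0b11011010 ⊕ 0b11101011 = 0b00110001.

P0 = 0b01111101, P1 = 0b00001111, P2 = 0b00110001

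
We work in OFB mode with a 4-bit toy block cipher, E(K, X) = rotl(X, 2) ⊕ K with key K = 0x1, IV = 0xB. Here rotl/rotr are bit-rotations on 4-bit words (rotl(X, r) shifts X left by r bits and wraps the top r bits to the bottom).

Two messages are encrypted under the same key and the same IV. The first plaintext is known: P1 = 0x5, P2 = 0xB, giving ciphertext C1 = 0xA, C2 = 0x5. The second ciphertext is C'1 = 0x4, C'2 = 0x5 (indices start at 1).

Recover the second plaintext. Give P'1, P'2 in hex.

In OFB with a reused IV, both messages share the same keystream S_i, so C_i ⊕ C'_i = P_i ⊕ P'_i and thus P'_i = P_i ⊕ C_i ⊕ C'_i.
P'1: 0x5 ⊕ 0xA ⊕ 0x4 = 0xB.
P'2: 0xB ⊕ 0x5 ⊕ 0x5 = 0xB.

P'1 = 0xB, P'2 = 0xB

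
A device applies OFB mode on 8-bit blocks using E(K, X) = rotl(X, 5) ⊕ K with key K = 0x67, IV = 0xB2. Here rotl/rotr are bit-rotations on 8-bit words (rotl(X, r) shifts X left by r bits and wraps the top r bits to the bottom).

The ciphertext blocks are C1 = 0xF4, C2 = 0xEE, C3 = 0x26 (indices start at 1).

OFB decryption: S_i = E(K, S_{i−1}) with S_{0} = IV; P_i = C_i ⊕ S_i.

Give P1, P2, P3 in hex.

P1: S = E(K, 0xB2) = 0x31; 0xF4 ⊕ 0x31 = 0xC5.
P2: S = E(K, 0x31) = 0x41; 0xEE ⊕ 0x41 = 0xAF.
P3: S = E(K, 0x41) = 0x4F; 0x26 ⊕ 0x4F = 0x69.

P1 = 0xC5, P2 = 0xAF, P3 = 0x69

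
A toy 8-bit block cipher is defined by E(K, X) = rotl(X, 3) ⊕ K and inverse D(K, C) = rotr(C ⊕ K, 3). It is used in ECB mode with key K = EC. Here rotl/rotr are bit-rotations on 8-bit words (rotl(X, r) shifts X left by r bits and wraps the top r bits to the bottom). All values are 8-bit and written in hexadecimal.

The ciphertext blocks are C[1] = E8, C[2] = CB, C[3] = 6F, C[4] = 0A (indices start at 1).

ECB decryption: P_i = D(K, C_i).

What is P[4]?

P[4]: D(K, 0A) = DC.

P[4] = DC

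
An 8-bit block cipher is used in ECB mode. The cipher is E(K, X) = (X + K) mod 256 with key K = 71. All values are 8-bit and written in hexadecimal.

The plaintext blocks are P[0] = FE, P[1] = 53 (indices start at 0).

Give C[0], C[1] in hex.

ECB encryption: C_i = E(K, P_i).
C[0]: E(K, FE) = 6F.
C[1]: E(K, 53) = C4.

C[0] = 6F, C[1] = C4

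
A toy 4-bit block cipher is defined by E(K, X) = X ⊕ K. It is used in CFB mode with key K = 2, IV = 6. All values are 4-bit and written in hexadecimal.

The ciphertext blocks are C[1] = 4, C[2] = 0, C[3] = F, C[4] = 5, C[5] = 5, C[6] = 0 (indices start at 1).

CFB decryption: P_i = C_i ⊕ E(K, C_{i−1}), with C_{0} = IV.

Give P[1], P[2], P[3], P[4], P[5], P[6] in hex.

P[1]: E(K, 6) = 4; 4 ⊕ 4 = 0.
P[2]: E(K, 4) = 6; 0 ⊕ 6 = 6.
P[3]: E(K, 0) = 2; F ⊕ 2 = D.
P[4]: E(K, F) = D; 5 ⊕ D = 8.
P[5]: E(K, 5) = 7; 5 ⊕ 7 = 2.
P[6]: E(K, 5) = 7; 0 ⊕ 7 = 7.

P[1] = 0, P[2] = 6, P[3] = D, P[4] = 8, P[5] = 2, P[6] = 7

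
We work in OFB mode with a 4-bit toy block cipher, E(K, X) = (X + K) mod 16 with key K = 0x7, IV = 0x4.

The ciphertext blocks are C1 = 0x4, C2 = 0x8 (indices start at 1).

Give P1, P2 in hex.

OFB decryption: S_i = E(K, S_{i−1}) with S_{0} = IV; P_i = C_i ⊕ S_i.
P1: S = E(K, 0x4) = 0xB; 0x4 ⊕ 0xB = 0xF.
P2: S = E(K, 0xB) = 0x2; 0x8 ⊕ 0x2 = 0xA.

P1 = 0xF, P2 = 0xA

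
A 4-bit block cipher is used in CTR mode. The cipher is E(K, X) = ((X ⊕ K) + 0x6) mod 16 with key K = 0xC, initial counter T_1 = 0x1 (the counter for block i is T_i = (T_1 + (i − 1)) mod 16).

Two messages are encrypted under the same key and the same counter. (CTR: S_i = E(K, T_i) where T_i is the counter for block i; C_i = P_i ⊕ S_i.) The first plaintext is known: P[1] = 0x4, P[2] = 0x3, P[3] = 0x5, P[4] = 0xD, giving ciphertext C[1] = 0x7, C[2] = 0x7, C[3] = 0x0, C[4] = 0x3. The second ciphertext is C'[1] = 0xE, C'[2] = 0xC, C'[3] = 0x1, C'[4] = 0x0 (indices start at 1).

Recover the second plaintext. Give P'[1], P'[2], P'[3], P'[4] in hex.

In CTR with a reused counter, both messages share the same keystream S_i, so C_i ⊕ C'_i = P_i ⊕ P'_i and thus P'_i = P_i ⊕ C_i ⊕ C'_i.
P'[1]: 0x4 ⊕ 0x7 ⊕ 0xE = 0xD.
P'[2]: 0x3 ⊕ 0x7 ⊕ 0xC = 0x8.
P'[3]: 0x5 ⊕ 0x0 ⊕ 0x1 = 0x4.
P'[4]: 0xD ⊕ 0x3 ⊕ 0x0 = 0xE.

P'[1] = 0xD, P'[2] = 0x8, P'[3] = 0x4, P'[4] = 0xE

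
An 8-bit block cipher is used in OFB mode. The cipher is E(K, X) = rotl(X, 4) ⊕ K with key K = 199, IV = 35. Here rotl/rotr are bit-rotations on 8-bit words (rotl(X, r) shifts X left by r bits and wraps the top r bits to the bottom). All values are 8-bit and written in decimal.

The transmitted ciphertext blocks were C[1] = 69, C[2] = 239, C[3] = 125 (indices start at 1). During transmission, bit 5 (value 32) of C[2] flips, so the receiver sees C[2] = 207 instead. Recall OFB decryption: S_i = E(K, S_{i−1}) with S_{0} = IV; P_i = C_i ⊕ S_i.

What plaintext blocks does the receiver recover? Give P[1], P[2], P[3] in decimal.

P[1] = 176, P[2] = 87, P[3] = 51

Only C[2] changed, to 207. In OFB, a change in C_i flips the same bit in P_i only; the keystream is unaffected. Decrypting the received ciphertext:
P[1]: S = E(K, 35) = 245; 69 ⊕ 245 = 176.
P[2]: S = E(K, 245) = 152; 207 ⊕ 152 = 87.
P[3]: S = E(K, 152) = 78; 125 ⊕ 78 = 51.
Blocks that differ from the original plaintext: P[2].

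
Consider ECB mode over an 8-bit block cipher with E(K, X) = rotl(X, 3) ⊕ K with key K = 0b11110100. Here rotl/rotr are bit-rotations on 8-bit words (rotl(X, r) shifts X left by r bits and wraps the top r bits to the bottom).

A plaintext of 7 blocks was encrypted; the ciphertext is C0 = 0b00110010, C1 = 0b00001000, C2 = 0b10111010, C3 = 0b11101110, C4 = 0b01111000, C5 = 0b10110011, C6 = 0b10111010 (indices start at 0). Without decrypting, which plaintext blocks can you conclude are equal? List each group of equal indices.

P2 = P6

ECB encrypts each block independently with the same key, so equal ciphertext blocks imply equal plaintext blocks.
C2 = C6 = 0b10111010, so P2 = P6.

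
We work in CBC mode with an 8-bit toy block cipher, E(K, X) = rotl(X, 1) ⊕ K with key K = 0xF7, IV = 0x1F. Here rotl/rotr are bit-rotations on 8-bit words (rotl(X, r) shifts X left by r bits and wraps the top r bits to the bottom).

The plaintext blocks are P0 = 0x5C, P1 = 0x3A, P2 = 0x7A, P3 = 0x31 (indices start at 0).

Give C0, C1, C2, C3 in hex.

C0 = 0x71, C1 = 0x61, C2 = 0xC1, C3 = 0x16

CBC encryption: C_i = E(K, P_i ⊕ C_{i−1}), with C_{−1} = IV.
C0: P0 ⊕ 0x1F = 0x43; E(K, 0x43) = 0x71.
C1: P1 ⊕ 0x71 = 0x4B; E(K, 0x4B) = 0x61.
C2: P2 ⊕ 0x61 = 0x1B; E(K, 0x1B) = 0xC1.
C3: P3 ⊕ 0xC1 = 0xF0; E(K, 0xF0) = 0x16.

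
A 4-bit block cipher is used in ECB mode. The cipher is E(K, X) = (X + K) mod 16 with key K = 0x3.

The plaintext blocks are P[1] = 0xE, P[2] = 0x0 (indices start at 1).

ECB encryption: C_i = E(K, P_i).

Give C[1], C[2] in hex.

C[1]: E(K, 0xE) = 0x1.
C[2]: E(K, 0x0) = 0x3.

C[1] = 0x1, C[2] = 0x3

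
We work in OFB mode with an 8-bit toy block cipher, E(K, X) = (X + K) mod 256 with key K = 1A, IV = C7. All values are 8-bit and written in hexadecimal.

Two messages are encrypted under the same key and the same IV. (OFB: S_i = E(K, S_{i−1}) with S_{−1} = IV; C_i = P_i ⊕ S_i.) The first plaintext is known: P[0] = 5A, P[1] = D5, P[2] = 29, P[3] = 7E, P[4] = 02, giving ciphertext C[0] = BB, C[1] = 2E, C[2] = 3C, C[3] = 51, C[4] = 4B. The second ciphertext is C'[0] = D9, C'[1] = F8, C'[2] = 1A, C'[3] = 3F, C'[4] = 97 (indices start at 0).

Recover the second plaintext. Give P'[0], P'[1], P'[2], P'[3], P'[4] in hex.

P'[0] = 38, P'[1] = 03, P'[2] = 0F, P'[3] = 10, P'[4] = DE

In OFB with a reused IV, both messages share the same keystream S_i, so C_i ⊕ C'_i = P_i ⊕ P'_i and thus P'_i = P_i ⊕ C_i ⊕ C'_i.
P'[0]: 5A ⊕ BB ⊕ D9 = 38.
P'[1]: D5 ⊕ 2E ⊕ F8 = 03.
P'[2]: 29 ⊕ 3C ⊕ 1A = 0F.
P'[3]: 7E ⊕ 51 ⊕ 3F = 10.
P'[4]: 02 ⊕ 4B ⊕ 97 = DE.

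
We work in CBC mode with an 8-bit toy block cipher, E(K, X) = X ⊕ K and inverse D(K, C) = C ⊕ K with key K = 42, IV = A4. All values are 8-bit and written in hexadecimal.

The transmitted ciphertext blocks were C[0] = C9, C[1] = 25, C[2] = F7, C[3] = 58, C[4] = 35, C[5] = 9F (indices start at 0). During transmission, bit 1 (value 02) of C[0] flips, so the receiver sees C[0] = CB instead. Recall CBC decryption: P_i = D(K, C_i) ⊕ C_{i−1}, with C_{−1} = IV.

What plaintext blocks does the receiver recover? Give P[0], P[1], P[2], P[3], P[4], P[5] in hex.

Only C[0] changed, to CB. In CBC, a change in C_i garbles P_i and flips the same bit in P_{i+1}. Decrypting the received ciphertext:
P[0]: D(K, CB) = 89; 89 ⊕ A4 = 2D.
P[1]: D(K, 25) = 67; 67 ⊕ CB = AC.
P[2]: D(K, F7) = B5; B5 ⊕ 25 = 90.
P[3]: D(K, 58) = 1A; 1A ⊕ F7 = ED.
P[4]: D(K, 35) = 77; 77 ⊕ 58 = 2F.
P[5]: D(K, 9F) = DD; DD ⊕ 35 = E8.
Blocks that differ from the original plaintext: P[0], P[1].

P[0] = 2D, P[1] = AC, P[2] = 90, P[3] = ED, P[4] = 2F, P[5] = E8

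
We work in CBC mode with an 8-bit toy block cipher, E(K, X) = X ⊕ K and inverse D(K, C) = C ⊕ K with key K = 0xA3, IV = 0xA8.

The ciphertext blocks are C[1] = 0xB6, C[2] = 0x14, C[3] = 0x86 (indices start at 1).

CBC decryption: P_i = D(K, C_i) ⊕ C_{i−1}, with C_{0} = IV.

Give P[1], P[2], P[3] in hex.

P[1]: D(K, 0xB6) = 0x15; 0x15 ⊕ 0xA8 = 0xBD.
P[2]: D(K, 0x14) = 0xB7; 0xB7 ⊕ 0xB6 = 0x01.
P[3]: D(K, 0x86) = 0x25; 0x25 ⊕ 0x14 = 0x31.

P[1] = 0xBD, P[2] = 0x01, P[3] = 0x31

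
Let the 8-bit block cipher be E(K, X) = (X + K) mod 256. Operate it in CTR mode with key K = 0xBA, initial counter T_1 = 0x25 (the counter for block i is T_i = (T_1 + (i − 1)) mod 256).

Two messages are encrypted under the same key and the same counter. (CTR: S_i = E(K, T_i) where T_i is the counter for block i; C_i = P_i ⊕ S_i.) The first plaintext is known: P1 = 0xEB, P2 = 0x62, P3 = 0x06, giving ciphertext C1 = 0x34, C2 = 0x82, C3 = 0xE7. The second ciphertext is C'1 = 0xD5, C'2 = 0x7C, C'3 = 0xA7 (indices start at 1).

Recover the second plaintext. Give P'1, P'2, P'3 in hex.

P'1 = 0x0A, P'2 = 0x9C, P'3 = 0x46

In CTR with a reused counter, both messages share the same keystream S_i, so C_i ⊕ C'_i = P_i ⊕ P'_i and thus P'_i = P_i ⊕ C_i ⊕ C'_i.
P'1: 0xEB ⊕ 0x34 ⊕ 0xD5 = 0x0A.
P'2: 0x62 ⊕ 0x82 ⊕ 0x7C = 0x9C.
P'3: 0x06 ⊕ 0xE7 ⊕ 0xA7 = 0x46.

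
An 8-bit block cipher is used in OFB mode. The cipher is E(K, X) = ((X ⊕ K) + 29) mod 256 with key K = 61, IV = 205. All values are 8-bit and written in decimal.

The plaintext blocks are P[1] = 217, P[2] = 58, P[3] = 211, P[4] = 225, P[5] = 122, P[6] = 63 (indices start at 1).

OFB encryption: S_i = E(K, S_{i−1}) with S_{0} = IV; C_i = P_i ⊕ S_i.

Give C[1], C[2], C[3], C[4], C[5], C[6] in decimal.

C[1]: S = E(K, 205) = 13; 217 ⊕ 13 = 212.
C[2]: S = E(K, 13) = 77; 58 ⊕ 77 = 119.
C[3]: S = E(K, 77) = 141; 211 ⊕ 141 = 94.
C[4]: S = E(K, 141) = 205; 225 ⊕ 205 = 44.
C[5]: S = E(K, 205) = 13; 122 ⊕ 13 = 119.
C[6]: S = E(K, 13) = 77; 63 ⊕ 77 = 114.

C[1] = 212, C[2] = 119, C[3] = 94, C[4] = 44, C[5] = 119, C[6] = 114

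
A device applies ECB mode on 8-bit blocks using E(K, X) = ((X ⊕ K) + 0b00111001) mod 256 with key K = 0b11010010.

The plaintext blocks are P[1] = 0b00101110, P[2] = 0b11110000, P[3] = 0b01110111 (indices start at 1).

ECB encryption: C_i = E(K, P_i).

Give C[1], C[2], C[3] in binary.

C[1]: E(K, 0b00101110) = 0b00110101.
C[2]: E(K, 0b11110000) = 0b01011011.
C[3]: E(K, 0b01110111) = 0b11011110.

C[1] = 0b00110101, C[2] = 0b01011011, C[3] = 0b11011110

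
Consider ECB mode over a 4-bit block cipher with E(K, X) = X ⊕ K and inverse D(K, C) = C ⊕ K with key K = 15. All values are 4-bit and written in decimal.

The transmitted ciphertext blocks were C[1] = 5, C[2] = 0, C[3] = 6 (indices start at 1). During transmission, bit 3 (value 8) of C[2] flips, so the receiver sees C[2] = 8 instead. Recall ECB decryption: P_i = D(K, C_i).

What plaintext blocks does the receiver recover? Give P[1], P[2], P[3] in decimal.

Only C[2] changed, to 8. In ECB, a change in C_i affects only P_i. Decrypting the received ciphertext:
P[1]: D(K, 5) = 10.
P[2]: D(K, 8) = 7.
P[3]: D(K, 6) = 9.
Blocks that differ from the original plaintext: P[2].

P[1] = 10, P[2] = 7, P[3] = 9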